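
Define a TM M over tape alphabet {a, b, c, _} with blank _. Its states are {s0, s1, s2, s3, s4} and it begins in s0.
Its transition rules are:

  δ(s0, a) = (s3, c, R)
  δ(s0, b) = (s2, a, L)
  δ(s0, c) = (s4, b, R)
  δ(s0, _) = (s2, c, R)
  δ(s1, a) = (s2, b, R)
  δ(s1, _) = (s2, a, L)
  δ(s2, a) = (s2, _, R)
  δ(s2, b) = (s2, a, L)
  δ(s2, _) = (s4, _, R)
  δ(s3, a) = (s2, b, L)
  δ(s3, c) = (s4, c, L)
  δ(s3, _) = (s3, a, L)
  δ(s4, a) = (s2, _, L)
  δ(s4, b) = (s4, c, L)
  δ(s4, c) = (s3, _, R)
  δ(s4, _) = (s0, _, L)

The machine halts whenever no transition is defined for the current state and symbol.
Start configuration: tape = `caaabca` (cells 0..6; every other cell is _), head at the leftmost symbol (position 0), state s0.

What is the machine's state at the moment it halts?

s0 | _[c]aaabca   read c → write b, move R, go to s4
s4 | _b[a]aabca   read a → write _, move L, go to s2
s2 | _[b]_aabca   read b → write a, move L, go to s2
s2 | [_]a_aabca   read _ → write _, move R, go to s4
s4 | _[a]_aabca   read a → write _, move L, go to s2
s2 | [_]__aabca   read _ → write _, move R, go to s4
s4 | _[_]_aabca   read _ → write _, move L, go to s0
s0 | [_]__aabca   read _ → write c, move R, go to s2
s2 | c[_]_aabca   read _ → write _, move R, go to s4
s4 | c_[_]aabca   read _ → write _, move L, go to s0
s0 | c[_]_aabca   read _ → write c, move R, go to s2
s2 | cc[_]aabca   read _ → write _, move R, go to s4
s4 | cc_[a]abca   read a → write _, move L, go to s2
s2 | cc[_]_abca   read _ → write _, move R, go to s4
s4 | cc_[_]abca   read _ → write _, move L, go to s0
s0 | cc[_]_abca   read _ → write c, move R, go to s2
s2 | ccc[_]abca   read _ → write _, move R, go to s4
s4 | ccc_[a]bca   read a → write _, move L, go to s2
s2 | ccc[_]_bca   read _ → write _, move R, go to s4
s4 | ccc_[_]bca   read _ → write _, move L, go to s0
s0 | ccc[_]_bca   read _ → write c, move R, go to s2
s2 | cccc[_]bca   read _ → write _, move R, go to s4
s4 | cccc_[b]ca   read b → write c, move L, go to s4
s4 | cccc[_]cca   read _ → write _, move L, go to s0
s0 | ccc[c]_cca   read c → write b, move R, go to s4
s4 | cccb[_]cca   read _ → write _, move L, go to s0
s0 | ccc[b]_cca   read b → write a, move L, go to s2
s2 | cc[c]a_cca
No transition is defined for (s2, c); M halts in state s2.

s2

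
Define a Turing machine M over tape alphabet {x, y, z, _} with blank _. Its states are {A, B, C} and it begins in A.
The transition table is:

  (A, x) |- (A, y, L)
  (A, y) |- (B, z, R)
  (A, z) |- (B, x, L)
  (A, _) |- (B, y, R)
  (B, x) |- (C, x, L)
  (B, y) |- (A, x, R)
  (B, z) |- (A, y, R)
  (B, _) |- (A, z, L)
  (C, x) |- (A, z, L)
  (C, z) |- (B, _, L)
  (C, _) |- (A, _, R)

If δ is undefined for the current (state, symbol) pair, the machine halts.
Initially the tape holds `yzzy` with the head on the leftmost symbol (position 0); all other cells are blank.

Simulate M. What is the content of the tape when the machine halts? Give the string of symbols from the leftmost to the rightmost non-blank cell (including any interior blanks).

xyx_xxz

A | __[y]zzy_   read y → write z, move R, go to B
B | __z[z]zy_   read z → write y, move R, go to A
A | __zy[z]y_   read z → write x, move L, go to B
B | __z[y]xy_   read y → write x, move R, go to A
A | __zx[x]y_   read x → write y, move L, go to A
A | __z[x]yy_   read x → write y, move L, go to A
A | __[z]yyy_   read z → write x, move L, go to B
B | _[_]xyyy_   read _ → write z, move L, go to A
A | [_]zxyyy_   read _ → write y, move R, go to B
B | y[z]xyyy_   read z → write y, move R, go to A
A | yy[x]yyy_   read x → write y, move L, go to A
A | y[y]yyyy_   read y → write z, move R, go to B
B | yz[y]yyy_   read y → write x, move R, go to A
A | yzx[y]yy_   read y → write z, move R, go to B
B | yzxz[y]y_   read y → write x, move R, go to A
A | yzxzx[y]_   read y → write z, move R, go to B
B | yzxzxz[_]   read _ → write z, move L, go to A
A | yzxzx[z]z   read z → write x, move L, go to B
B | yzxz[x]xz   read x → write x, move L, go to C
C | yzx[z]xxz   read z → write _, move L, go to B
B | yz[x]_xxz   read x → write x, move L, go to C
C | y[z]x_xxz   read z → write _, move L, go to B
B | [y]_x_xxz   read y → write x, move R, go to A
A | x[_]x_xxz   read _ → write y, move R, go to B
B | xy[x]_xxz   read x → write x, move L, go to C
C | x[y]x_xxz
The non-blank tape span at halt is xyx_xxz.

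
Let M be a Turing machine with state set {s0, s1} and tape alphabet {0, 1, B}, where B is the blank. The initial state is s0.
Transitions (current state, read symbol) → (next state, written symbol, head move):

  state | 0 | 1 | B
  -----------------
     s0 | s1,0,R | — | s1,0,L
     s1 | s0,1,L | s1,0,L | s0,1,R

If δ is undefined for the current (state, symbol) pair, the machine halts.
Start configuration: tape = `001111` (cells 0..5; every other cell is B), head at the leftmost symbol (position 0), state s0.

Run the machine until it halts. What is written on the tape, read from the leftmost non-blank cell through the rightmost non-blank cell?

state=s0 head=0 tape=BB[0]01111   (s0,0)→(s1,0,R)
state=s1 head=1 tape=BB0[0]1111   (s1,0)→(s0,1,L)
state=s0 head=0 tape=BB[0]11111   (s0,0)→(s1,0,R)
state=s1 head=1 tape=BB0[1]1111   (s1,1)→(s1,0,L)
state=s1 head=0 tape=BB[0]01111   (s1,0)→(s0,1,L)
state=s0 head=-1 tape=B[B]101111   (s0,B)→(s1,0,L)
state=s1 head=-2 tape=[B]0101111   (s1,B)→(s0,1,R)
state=s0 head=-1 tape=1[0]101111   (s0,0)→(s1,0,R)
state=s1 head=0 tape=10[1]01111   (s1,1)→(s1,0,L)
state=s1 head=-1 tape=1[0]001111   (s1,0)→(s0,1,L)
state=s0 head=-2 tape=[1]1001111
The non-blank tape span at halt is 11001111.

11001111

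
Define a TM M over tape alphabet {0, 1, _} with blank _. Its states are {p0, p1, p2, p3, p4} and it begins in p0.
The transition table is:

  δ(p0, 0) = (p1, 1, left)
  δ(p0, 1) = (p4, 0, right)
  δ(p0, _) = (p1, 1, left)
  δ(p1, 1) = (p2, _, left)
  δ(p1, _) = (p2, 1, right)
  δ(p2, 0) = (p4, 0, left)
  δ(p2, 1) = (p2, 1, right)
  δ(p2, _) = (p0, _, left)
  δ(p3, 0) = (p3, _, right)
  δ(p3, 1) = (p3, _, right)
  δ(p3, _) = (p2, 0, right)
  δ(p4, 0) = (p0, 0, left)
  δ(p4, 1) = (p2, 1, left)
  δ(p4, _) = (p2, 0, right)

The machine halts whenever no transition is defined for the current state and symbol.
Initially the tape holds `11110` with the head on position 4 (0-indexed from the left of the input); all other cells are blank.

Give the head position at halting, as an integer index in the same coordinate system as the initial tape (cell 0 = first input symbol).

4

p0 | 1111[0]__   read 0 → write 1, move left, go to p1
p1 | 111[1]1__   read 1 → write _, move left, go to p2
p2 | 11[1]_1__   read 1 → write 1, move right, go to p2
p2 | 111[_]1__   read _ → write _, move left, go to p0
p0 | 11[1]_1__   read 1 → write 0, move right, go to p4
p4 | 110[_]1__   read _ → write 0, move right, go to p2
p2 | 1100[1]__   read 1 → write 1, move right, go to p2
p2 | 11001[_]_   read _ → write _, move left, go to p0
p0 | 1100[1]__   read 1 → write 0, move right, go to p4
p4 | 11000[_]_   read _ → write 0, move right, go to p2
p2 | 110000[_]   read _ → write _, move left, go to p0
p0 | 11000[0]_   read 0 → write 1, move left, go to p1
p1 | 1100[0]1_
At halt the head is at cell 4.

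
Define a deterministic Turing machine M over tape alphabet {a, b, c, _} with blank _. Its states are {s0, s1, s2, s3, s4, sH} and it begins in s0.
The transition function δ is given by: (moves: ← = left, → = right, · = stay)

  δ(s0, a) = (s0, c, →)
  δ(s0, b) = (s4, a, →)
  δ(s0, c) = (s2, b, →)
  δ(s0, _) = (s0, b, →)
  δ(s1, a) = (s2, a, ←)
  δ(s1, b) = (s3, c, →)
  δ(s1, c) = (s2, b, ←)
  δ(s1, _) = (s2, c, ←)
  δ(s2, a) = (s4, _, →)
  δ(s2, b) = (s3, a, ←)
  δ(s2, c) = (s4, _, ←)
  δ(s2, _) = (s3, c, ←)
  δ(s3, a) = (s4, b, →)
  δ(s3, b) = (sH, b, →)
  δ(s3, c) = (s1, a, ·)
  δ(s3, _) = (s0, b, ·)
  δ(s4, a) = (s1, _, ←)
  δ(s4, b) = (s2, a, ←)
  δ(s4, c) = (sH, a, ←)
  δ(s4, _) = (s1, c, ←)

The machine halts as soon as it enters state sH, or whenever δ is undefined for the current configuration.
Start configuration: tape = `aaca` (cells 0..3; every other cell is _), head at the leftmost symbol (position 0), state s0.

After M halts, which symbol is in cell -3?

state=s0 head=0 tape=____[a]aca_   (s0,a)→(s0,c,→)
state=s0 head=1 tape=____c[a]ca_   (s0,a)→(s0,c,→)
state=s0 head=2 tape=____cc[c]a_   (s0,c)→(s2,b,→)
state=s2 head=3 tape=____ccb[a]_   (s2,a)→(s4,_,→)
state=s4 head=4 tape=____ccb_[_]   (s4,_)→(s1,c,←)
state=s1 head=3 tape=____ccb[_]c   (s1,_)→(s2,c,←)
state=s2 head=2 tape=____cc[b]cc   (s2,b)→(s3,a,←)
state=s3 head=1 tape=____c[c]acc   (s3,c)→(s1,a,·)
state=s1 head=1 tape=____c[a]acc   (s1,a)→(s2,a,←)
state=s2 head=0 tape=____[c]aacc   (s2,c)→(s4,_,←)
state=s4 head=-1 tape=___[_]_aacc   (s4,_)→(s1,c,←)
state=s1 head=-2 tape=__[_]c_aacc   (s1,_)→(s2,c,←)
state=s2 head=-3 tape=_[_]cc_aacc   (s2,_)→(s3,c,←)
state=s3 head=-4 tape=[_]ccc_aacc   (s3,_)→(s0,b,·)
state=s0 head=-4 tape=[b]ccc_aacc   (s0,b)→(s4,a,→)
state=s4 head=-3 tape=a[c]cc_aacc   (s4,c)→(sH,a,←)
state=sH head=-4 tape=[a]acc_aacc
Cell -3 holds a when M halts.

a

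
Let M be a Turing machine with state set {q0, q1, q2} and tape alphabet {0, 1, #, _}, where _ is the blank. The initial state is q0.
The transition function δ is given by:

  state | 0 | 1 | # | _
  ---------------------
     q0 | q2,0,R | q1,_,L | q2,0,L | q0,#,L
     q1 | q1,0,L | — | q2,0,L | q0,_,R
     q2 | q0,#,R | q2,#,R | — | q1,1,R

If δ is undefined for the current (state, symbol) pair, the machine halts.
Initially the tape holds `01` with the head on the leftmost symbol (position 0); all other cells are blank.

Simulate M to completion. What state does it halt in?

q2

q0 | [0]1___   read 0 → write 0, move R, go to q2
q2 | 0[1]___   read 1 → write #, move R, go to q2
q2 | 0#[_]__   read _ → write 1, move R, go to q1
q1 | 0#1[_]_   read _ → write _, move R, go to q0
q0 | 0#1_[_]   read _ → write #, move L, go to q0
q0 | 0#1[_]#   read _ → write #, move L, go to q0
q0 | 0#[1]##   read 1 → write _, move L, go to q1
q1 | 0[#]_##   read # → write 0, move L, go to q2
q2 | [0]0_##   read 0 → write #, move R, go to q0
q0 | #[0]_##   read 0 → write 0, move R, go to q2
q2 | #0[_]##   read _ → write 1, move R, go to q1
q1 | #01[#]#   read # → write 0, move L, go to q2
q2 | #0[1]0#   read 1 → write #, move R, go to q2
q2 | #0#[0]#   read 0 → write #, move R, go to q0
q0 | #0##[#]   read # → write 0, move L, go to q2
q2 | #0#[#]0
No transition is defined for (q2, #); M halts in state q2.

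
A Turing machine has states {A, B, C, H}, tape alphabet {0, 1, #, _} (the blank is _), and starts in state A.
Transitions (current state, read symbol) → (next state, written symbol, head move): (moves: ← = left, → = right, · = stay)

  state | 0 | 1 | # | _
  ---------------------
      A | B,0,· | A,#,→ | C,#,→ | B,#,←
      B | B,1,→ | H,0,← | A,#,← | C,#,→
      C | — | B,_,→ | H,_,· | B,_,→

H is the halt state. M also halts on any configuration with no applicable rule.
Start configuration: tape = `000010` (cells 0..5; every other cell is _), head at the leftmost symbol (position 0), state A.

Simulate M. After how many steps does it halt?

state=A head=0 tape=[0]00010   (A,0)→(B,0,·)
state=B head=0 tape=[0]00010   (B,0)→(B,1,→)
state=B head=1 tape=1[0]0010   (B,0)→(B,1,→)
state=B head=2 tape=11[0]010   (B,0)→(B,1,→)
state=B head=3 tape=111[0]10   (B,0)→(B,1,→)
state=B head=4 tape=1111[1]0   (B,1)→(H,0,←)
state=H head=3 tape=111[1]00
M halts after 6 transitions.

6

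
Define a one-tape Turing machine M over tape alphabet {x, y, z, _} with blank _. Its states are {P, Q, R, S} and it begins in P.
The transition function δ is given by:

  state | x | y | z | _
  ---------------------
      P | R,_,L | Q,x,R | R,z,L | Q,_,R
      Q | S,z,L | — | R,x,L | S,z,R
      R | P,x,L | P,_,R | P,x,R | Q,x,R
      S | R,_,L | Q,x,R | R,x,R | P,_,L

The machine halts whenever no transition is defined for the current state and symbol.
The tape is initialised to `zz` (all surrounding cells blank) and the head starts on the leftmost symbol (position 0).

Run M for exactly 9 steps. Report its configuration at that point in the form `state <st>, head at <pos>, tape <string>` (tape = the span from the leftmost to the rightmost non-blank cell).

P | ___[z]z   read z → write z, move L, go to R
R | __[_]zz   read _ → write x, move R, go to Q
Q | __x[z]z   read z → write x, move L, go to R
R | __[x]xz   read x → write x, move L, go to P
P | _[_]xxz   read _ → write _, move R, go to Q
Q | __[x]xz   read x → write z, move L, go to S
S | _[_]zxz   read _ → write _, move L, go to P
P | [_]_zxz   read _ → write _, move R, go to Q
Q | _[_]zxz   read _ → write z, move R, go to S
S | _z[z]xz
After 9 steps: state S, head at -1, tape zzxz.

state S, head at -1, tape zzxz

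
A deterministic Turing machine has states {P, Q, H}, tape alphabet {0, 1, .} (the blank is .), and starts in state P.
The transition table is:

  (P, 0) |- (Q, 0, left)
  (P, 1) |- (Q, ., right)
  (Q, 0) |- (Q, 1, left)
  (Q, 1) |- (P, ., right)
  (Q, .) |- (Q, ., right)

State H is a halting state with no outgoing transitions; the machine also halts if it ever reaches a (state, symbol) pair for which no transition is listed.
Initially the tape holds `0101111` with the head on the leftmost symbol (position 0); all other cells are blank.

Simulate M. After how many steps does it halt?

13

P | .[0]101111.   read 0 → write 0, move left, go to Q
Q | [.]0101111.   read . → write ., move right, go to Q
Q | .[0]101111.   read 0 → write 1, move left, go to Q
Q | [.]1101111.   read . → write ., move right, go to Q
Q | .[1]101111.   read 1 → write ., move right, go to P
P | ..[1]01111.   read 1 → write ., move right, go to Q
Q | ...[0]1111.   read 0 → write 1, move left, go to Q
Q | ..[.]11111.   read . → write ., move right, go to Q
Q | ...[1]1111.   read 1 → write ., move right, go to P
P | ....[1]111.   read 1 → write ., move right, go to Q
Q | .....[1]11.   read 1 → write ., move right, go to P
P | ......[1]1.   read 1 → write ., move right, go to Q
Q | .......[1].   read 1 → write ., move right, go to P
P | ........[.]
M halts after 13 transitions.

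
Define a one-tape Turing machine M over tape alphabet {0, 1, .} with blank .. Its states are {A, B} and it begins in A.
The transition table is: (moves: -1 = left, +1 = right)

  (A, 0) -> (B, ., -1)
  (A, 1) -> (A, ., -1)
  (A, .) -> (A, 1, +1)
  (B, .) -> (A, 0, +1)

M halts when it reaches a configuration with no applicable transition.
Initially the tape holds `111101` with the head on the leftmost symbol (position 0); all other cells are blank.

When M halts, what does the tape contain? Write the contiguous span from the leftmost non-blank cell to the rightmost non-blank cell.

A | ....[1]11101   read 1 → write ., move -1, go to A
A | ...[.].11101   read . → write 1, move +1, go to A
A | ...1[.]11101   read . → write 1, move +1, go to A
A | ...11[1]1101   read 1 → write ., move -1, go to A
A | ...1[1].1101   read 1 → write ., move -1, go to A
A | ...[1]..1101   read 1 → write ., move -1, go to A
A | ..[.]...1101   read . → write 1, move +1, go to A
A | ..1[.]..1101   read . → write 1, move +1, go to A
A | ..11[.].1101   read . → write 1, move +1, go to A
A | ..111[.]1101   read . → write 1, move +1, go to A
A | ..1111[1]101   read 1 → write ., move -1, go to A
A | ..111[1].101   read 1 → write ., move -1, go to A
A | ..11[1]..101   read 1 → write ., move -1, go to A
A | ..1[1]...101   read 1 → write ., move -1, go to A
A | ..[1]....101   read 1 → write ., move -1, go to A
A | .[.].....101   read . → write 1, move +1, go to A
A | .1[.]....101   read . → write 1, move +1, go to A
A | .11[.]...101   read . → write 1, move +1, go to A
A | .111[.]..101   read . → write 1, move +1, go to A
A | .1111[.].101   read . → write 1, move +1, go to A
A | .11111[.]101   read . → write 1, move +1, go to A
A | .111111[1]01   read 1 → write ., move -1, go to A
A | .11111[1].01   read 1 → write ., move -1, go to A
A | .1111[1]..01   read 1 → write ., move -1, go to A
A | .111[1]...01   read 1 → write ., move -1, go to A
A | .11[1]....01   read 1 → write ., move -1, go to A
A | .1[1].....01   read 1 → write ., move -1, go to A
A | .[1]......01   read 1 → write ., move -1, go to A
A | [.].......01   read . → write 1, move +1, go to A
A | 1[.]......01   read . → write 1, move +1, go to A
A | 11[.].....01   read . → write 1, move +1, go to A
A | 111[.]....01   read . → write 1, move +1, go to A
A | 1111[.]...01   read . → write 1, move +1, go to A
A | 11111[.]..01   read . → write 1, move +1, go to A
A | 111111[.].01   read . → write 1, move +1, go to A
A | 1111111[.]01   read . → write 1, move +1, go to A
A | 11111111[0]1   read 0 → write ., move -1, go to B
B | 1111111[1].1
The non-blank tape span at halt is 11111111.1.

11111111.1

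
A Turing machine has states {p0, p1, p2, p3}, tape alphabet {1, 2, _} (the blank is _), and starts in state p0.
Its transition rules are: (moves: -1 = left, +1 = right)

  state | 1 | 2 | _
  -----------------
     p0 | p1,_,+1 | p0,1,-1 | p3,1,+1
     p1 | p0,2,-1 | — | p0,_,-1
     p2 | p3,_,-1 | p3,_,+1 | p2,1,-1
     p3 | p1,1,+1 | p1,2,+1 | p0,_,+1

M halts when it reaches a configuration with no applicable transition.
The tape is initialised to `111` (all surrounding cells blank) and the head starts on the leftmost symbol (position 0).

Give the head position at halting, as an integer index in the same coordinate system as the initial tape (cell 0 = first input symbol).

2

state=p0 head=0 tape=[1]11   (p0,1)→(p1,_,+1)
state=p1 head=1 tape=_[1]1   (p1,1)→(p0,2,-1)
state=p0 head=0 tape=[_]21   (p0,_)→(p3,1,+1)
state=p3 head=1 tape=1[2]1   (p3,2)→(p1,2,+1)
state=p1 head=2 tape=12[1]   (p1,1)→(p0,2,-1)
state=p0 head=1 tape=1[2]2   (p0,2)→(p0,1,-1)
state=p0 head=0 tape=[1]12   (p0,1)→(p1,_,+1)
state=p1 head=1 tape=_[1]2   (p1,1)→(p0,2,-1)
state=p0 head=0 tape=[_]22   (p0,_)→(p3,1,+1)
state=p3 head=1 tape=1[2]2   (p3,2)→(p1,2,+1)
state=p1 head=2 tape=12[2]
At halt the head is at cell 2.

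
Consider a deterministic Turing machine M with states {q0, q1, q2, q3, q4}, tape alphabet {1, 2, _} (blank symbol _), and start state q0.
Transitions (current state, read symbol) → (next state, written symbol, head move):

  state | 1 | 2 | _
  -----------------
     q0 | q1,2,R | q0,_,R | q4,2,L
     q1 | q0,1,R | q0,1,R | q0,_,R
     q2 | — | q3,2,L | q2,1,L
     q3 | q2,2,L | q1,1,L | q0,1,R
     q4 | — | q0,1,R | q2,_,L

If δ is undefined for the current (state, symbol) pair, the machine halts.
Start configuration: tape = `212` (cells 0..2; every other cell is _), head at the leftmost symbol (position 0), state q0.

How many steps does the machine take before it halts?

q0 | [2]12_   read 2 → write _, move R, go to q0
q0 | _[1]2_   read 1 → write 2, move R, go to q1
q1 | _2[2]_   read 2 → write 1, move R, go to q0
q0 | _21[_]   read _ → write 2, move L, go to q4
q4 | _2[1]2
M halts after 4 transitions.

4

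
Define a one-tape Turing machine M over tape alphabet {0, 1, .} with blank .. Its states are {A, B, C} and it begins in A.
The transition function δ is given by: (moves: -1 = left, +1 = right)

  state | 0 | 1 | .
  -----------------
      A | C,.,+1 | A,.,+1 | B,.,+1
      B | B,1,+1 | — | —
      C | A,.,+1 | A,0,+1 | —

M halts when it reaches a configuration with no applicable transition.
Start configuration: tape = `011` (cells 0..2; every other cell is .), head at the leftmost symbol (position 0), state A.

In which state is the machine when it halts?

A | [0]11..   read 0 → write ., move +1, go to C
C | .[1]1..   read 1 → write 0, move +1, go to A
A | .0[1]..   read 1 → write ., move +1, go to A
A | .0.[.].   read . → write ., move +1, go to B
B | .0..[.]
No transition is defined for (B, .); M halts in state B.

B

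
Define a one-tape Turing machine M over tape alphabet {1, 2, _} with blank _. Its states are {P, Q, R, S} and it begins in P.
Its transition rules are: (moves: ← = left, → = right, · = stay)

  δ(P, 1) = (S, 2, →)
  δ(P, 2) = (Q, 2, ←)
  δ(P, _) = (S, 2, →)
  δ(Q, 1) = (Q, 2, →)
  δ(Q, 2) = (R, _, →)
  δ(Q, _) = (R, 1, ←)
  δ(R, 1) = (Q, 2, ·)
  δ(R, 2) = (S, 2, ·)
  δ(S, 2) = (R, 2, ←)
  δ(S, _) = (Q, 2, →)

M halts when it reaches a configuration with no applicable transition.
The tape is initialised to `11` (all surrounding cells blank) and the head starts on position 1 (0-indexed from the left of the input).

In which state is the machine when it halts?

R

P | 1[1]__   read 1 → write 2, move →, go to S
S | 12[_]_   read _ → write 2, move →, go to Q
Q | 122[_]   read _ → write 1, move ←, go to R
R | 12[2]1   read 2 → write 2, move ·, go to S
S | 12[2]1   read 2 → write 2, move ←, go to R
R | 1[2]21   read 2 → write 2, move ·, go to S
S | 1[2]21   read 2 → write 2, move ←, go to R
R | [1]221   read 1 → write 2, move ·, go to Q
Q | [2]221   read 2 → write _, move →, go to R
R | _[2]21   read 2 → write 2, move ·, go to S
S | _[2]21   read 2 → write 2, move ←, go to R
R | [_]221
No transition is defined for (R, _); M halts in state R.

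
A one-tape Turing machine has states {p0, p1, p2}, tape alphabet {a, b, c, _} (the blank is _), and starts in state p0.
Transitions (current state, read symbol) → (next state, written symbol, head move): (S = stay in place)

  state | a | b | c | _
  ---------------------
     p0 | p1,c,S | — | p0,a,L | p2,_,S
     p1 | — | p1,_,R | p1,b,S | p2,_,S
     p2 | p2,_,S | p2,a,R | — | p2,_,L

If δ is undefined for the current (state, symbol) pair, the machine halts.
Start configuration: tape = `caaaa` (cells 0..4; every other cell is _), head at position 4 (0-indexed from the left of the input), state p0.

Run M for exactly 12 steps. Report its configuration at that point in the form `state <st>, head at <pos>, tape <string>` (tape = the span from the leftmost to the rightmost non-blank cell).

state p2, head at 0, tape c

p0 | caaa[a]_   read a → write c, move S, go to p1
p1 | caaa[c]_   read c → write b, move S, go to p1
p1 | caaa[b]_   read b → write _, move R, go to p1
p1 | caaa_[_]   read _ → write _, move S, go to p2
p2 | caaa_[_]   read _ → write _, move L, go to p2
p2 | caaa[_]_   read _ → write _, move L, go to p2
p2 | caa[a]__   read a → write _, move S, go to p2
p2 | caa[_]__   read _ → write _, move L, go to p2
p2 | ca[a]___   read a → write _, move S, go to p2
p2 | ca[_]___   read _ → write _, move L, go to p2
p2 | c[a]____   read a → write _, move S, go to p2
p2 | c[_]____   read _ → write _, move L, go to p2
p2 | [c]_____
After 12 steps: state p2, head at 0, tape c.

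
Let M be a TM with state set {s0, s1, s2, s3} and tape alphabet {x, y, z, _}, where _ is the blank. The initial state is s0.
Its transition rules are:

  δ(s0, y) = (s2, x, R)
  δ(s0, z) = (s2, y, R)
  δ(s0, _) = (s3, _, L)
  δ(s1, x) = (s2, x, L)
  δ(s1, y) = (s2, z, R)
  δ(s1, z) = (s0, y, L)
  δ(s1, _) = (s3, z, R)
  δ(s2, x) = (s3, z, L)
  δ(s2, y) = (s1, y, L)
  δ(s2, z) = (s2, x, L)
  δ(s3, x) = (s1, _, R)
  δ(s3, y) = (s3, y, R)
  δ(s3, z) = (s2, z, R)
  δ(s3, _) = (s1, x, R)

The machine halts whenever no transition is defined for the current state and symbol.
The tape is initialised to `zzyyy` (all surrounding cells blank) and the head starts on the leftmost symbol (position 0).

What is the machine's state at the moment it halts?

s0

s0 | _[z]zyyy   read z → write y, move R, go to s2
s2 | _y[z]yyy   read z → write x, move L, go to s2
s2 | _[y]xyyy   read y → write y, move L, go to s1
s1 | [_]yxyyy   read _ → write z, move R, go to s3
s3 | z[y]xyyy   read y → write y, move R, go to s3
s3 | zy[x]yyy   read x → write _, move R, go to s1
s1 | zy_[y]yy   read y → write z, move R, go to s2
s2 | zy_z[y]y   read y → write y, move L, go to s1
s1 | zy_[z]yy   read z → write y, move L, go to s0
s0 | zy[_]yyy   read _ → write _, move L, go to s3
s3 | z[y]_yyy   read y → write y, move R, go to s3
s3 | zy[_]yyy   read _ → write x, move R, go to s1
s1 | zyx[y]yy   read y → write z, move R, go to s2
s2 | zyxz[y]y   read y → write y, move L, go to s1
s1 | zyx[z]yy   read z → write y, move L, go to s0
s0 | zy[x]yyy
No transition is defined for (s0, x); M halts in state s0.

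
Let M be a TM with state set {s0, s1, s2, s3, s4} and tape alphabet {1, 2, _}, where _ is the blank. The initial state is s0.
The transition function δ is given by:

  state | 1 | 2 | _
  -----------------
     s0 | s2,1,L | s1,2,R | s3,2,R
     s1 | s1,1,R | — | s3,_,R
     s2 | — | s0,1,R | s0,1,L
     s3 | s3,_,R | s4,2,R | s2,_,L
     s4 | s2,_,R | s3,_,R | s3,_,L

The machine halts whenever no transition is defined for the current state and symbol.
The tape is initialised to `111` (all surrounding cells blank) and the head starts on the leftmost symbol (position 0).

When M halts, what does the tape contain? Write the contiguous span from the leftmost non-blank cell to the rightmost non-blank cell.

s0 | __[1]11__   read 1 → write 1, move L, go to s2
s2 | _[_]111__   read _ → write 1, move L, go to s0
s0 | [_]1111__   read _ → write 2, move R, go to s3
s3 | 2[1]111__   read 1 → write _, move R, go to s3
s3 | 2_[1]11__   read 1 → write _, move R, go to s3
s3 | 2__[1]1__   read 1 → write _, move R, go to s3
s3 | 2___[1]__   read 1 → write _, move R, go to s3
s3 | 2____[_]_   read _ → write _, move L, go to s2
s2 | 2___[_]__   read _ → write 1, move L, go to s0
s0 | 2__[_]1__   read _ → write 2, move R, go to s3
s3 | 2__2[1]__   read 1 → write _, move R, go to s3
s3 | 2__2_[_]_   read _ → write _, move L, go to s2
s2 | 2__2[_]__   read _ → write 1, move L, go to s0
s0 | 2__[2]1__   read 2 → write 2, move R, go to s1
s1 | 2__2[1]__   read 1 → write 1, move R, go to s1
s1 | 2__21[_]_   read _ → write _, move R, go to s3
s3 | 2__21_[_]   read _ → write _, move L, go to s2
s2 | 2__21[_]_   read _ → write 1, move L, go to s0
s0 | 2__2[1]1_   read 1 → write 1, move L, go to s2
s2 | 2__[2]11_   read 2 → write 1, move R, go to s0
s0 | 2__1[1]1_   read 1 → write 1, move L, go to s2
s2 | 2__[1]11_
The non-blank tape span at halt is 2__111.

2__111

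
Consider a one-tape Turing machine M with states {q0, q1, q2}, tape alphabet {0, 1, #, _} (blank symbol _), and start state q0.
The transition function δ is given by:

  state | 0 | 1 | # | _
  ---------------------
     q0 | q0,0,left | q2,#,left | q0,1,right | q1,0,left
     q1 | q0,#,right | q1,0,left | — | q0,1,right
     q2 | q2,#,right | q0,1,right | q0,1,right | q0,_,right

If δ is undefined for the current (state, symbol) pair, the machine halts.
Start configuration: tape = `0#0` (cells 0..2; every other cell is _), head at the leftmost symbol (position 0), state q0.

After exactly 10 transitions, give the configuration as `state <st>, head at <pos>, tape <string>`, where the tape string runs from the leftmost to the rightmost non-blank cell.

state q0, head at -2, tape #00#0

state=q0 head=0 tape=___[0]#0   (q0,0)→(q0,0,left)
state=q0 head=-1 tape=__[_]0#0   (q0,_)→(q1,0,left)
state=q1 head=-2 tape=_[_]00#0   (q1,_)→(q0,1,right)
state=q0 head=-1 tape=_1[0]0#0   (q0,0)→(q0,0,left)
state=q0 head=-2 tape=_[1]00#0   (q0,1)→(q2,#,left)
state=q2 head=-3 tape=[_]#00#0   (q2,_)→(q0,_,right)
state=q0 head=-2 tape=_[#]00#0   (q0,#)→(q0,1,right)
state=q0 head=-1 tape=_1[0]0#0   (q0,0)→(q0,0,left)
state=q0 head=-2 tape=_[1]00#0   (q0,1)→(q2,#,left)
state=q2 head=-3 tape=[_]#00#0   (q2,_)→(q0,_,right)
state=q0 head=-2 tape=_[#]00#0
After 10 steps: state q0, head at -2, tape #00#0.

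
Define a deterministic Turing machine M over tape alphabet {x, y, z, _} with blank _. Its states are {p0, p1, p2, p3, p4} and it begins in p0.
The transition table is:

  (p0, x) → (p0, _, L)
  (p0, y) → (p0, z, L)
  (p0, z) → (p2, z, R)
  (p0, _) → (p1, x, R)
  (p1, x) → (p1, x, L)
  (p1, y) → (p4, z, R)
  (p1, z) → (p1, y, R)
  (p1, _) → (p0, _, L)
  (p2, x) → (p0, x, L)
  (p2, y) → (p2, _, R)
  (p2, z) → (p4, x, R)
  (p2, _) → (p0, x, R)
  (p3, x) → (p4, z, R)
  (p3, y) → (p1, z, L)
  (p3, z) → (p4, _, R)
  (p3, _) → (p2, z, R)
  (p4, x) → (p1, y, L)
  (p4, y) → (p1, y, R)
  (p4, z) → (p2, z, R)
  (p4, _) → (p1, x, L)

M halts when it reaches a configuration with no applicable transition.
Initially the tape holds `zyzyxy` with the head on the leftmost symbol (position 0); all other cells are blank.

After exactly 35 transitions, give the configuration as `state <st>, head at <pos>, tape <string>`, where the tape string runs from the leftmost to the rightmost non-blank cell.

state p1, head at 7, tape z_xyyyyyx

p0 | [z]yzyxy___   read z → write z, move R, go to p2
p2 | z[y]zyxy___   read y → write _, move R, go to p2
p2 | z_[z]yxy___   read z → write x, move R, go to p4
p4 | z_x[y]xy___   read y → write y, move R, go to p1
p1 | z_xy[x]y___   read x → write x, move L, go to p1
p1 | z_x[y]xy___   read y → write z, move R, go to p4
p4 | z_xz[x]y___   read x → write y, move L, go to p1
p1 | z_x[z]yy___   read z → write y, move R, go to p1
p1 | z_xy[y]y___   read y → write z, move R, go to p4
p4 | z_xyz[y]___   read y → write y, move R, go to p1
p1 | z_xyzy[_]__   read _ → write _, move L, go to p0
p0 | z_xyz[y]___   read y → write z, move L, go to p0
p0 | z_xy[z]z___   read z → write z, move R, go to p2
p2 | z_xyz[z]___   read z → write x, move R, go to p4
p4 | z_xyzx[_]__   read _ → write x, move L, go to p1
p1 | z_xyz[x]x__   read x → write x, move L, go to p1
p1 | z_xy[z]xx__   read z → write y, move R, go to p1
p1 | z_xyy[x]x__   read x → write x, move L, go to p1
p1 | z_xy[y]xx__   read y → write z, move R, go to p4
p4 | z_xyz[x]x__   read x → write y, move L, go to p1
p1 | z_xy[z]yx__   read z → write y, move R, go to p1
p1 | z_xyy[y]x__   read y → write z, move R, go to p4
p4 | z_xyyz[x]__   read x → write y, move L, go to p1
p1 | z_xyy[z]y__   read z → write y, move R, go to p1
p1 | z_xyyy[y]__   read y → write z, move R, go to p4
p4 | z_xyyyz[_]_   read _ → write x, move L, go to p1
p1 | z_xyyy[z]x_   read z → write y, move R, go to p1
p1 | z_xyyyy[x]_   read x → write x, move L, go to p1
p1 | z_xyyy[y]x_   read y → write z, move R, go to p4
p4 | z_xyyyz[x]_   read x → write y, move L, go to p1
p1 | z_xyyy[z]y_   read z → write y, move R, go to p1
p1 | z_xyyyy[y]_   read y → write z, move R, go to p4
p4 | z_xyyyyz[_]   read _ → write x, move L, go to p1
p1 | z_xyyyy[z]x   read z → write y, move R, go to p1
p1 | z_xyyyyy[x]   read x → write x, move L, go to p1
p1 | z_xyyyy[y]x
After 35 steps: state p1, head at 7, tape z_xyyyyyx.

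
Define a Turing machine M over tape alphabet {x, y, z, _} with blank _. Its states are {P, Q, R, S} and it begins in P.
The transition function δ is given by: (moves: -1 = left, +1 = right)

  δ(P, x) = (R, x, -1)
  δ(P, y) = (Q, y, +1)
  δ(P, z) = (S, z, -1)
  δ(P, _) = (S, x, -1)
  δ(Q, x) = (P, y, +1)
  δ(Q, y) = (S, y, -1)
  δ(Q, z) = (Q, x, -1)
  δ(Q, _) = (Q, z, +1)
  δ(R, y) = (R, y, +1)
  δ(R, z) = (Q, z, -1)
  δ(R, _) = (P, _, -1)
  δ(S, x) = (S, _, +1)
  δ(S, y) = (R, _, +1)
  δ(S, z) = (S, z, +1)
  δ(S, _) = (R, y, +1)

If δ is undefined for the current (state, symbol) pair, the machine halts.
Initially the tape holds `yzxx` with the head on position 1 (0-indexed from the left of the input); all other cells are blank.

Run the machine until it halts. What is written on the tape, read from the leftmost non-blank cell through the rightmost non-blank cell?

zyxxx

P | _y[z]xx   read z → write z, move -1, go to S
S | _[y]zxx   read y → write _, move +1, go to R
R | __[z]xx   read z → write z, move -1, go to Q
Q | _[_]zxx   read _ → write z, move +1, go to Q
Q | _z[z]xx   read z → write x, move -1, go to Q
Q | _[z]xxx   read z → write x, move -1, go to Q
Q | [_]xxxx   read _ → write z, move +1, go to Q
Q | z[x]xxx   read x → write y, move +1, go to P
P | zy[x]xx   read x → write x, move -1, go to R
R | z[y]xxx   read y → write y, move +1, go to R
R | zy[x]xx
The non-blank tape span at halt is zyxxx.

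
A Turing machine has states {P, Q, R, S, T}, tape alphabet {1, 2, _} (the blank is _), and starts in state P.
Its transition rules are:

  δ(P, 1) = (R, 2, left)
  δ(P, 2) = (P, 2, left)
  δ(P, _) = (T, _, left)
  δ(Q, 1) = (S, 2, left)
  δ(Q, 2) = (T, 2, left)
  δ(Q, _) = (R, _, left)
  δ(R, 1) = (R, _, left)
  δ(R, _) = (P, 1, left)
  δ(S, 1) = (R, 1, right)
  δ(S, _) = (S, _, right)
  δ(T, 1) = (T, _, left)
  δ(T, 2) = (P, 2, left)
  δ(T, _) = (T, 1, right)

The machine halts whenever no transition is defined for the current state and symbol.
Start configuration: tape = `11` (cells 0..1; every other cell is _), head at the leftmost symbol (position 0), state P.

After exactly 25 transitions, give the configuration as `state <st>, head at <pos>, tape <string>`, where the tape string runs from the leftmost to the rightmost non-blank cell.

state T, head at -7, tape 1______221

P | ________[1]1   read 1 → write 2, move left, go to R
R | _______[_]21   read _ → write 1, move left, go to P
P | ______[_]121   read _ → write _, move left, go to T
T | _____[_]_121   read _ → write 1, move right, go to T
T | _____1[_]121   read _ → write 1, move right, go to T
T | _____11[1]21   read 1 → write _, move left, go to T
T | _____1[1]_21   read 1 → write _, move left, go to T
T | _____[1]__21   read 1 → write _, move left, go to T
T | ____[_]___21   read _ → write 1, move right, go to T
T | ____1[_]__21   read _ → write 1, move right, go to T
T | ____11[_]_21   read _ → write 1, move right, go to T
T | ____111[_]21   read _ → write 1, move right, go to T
T | ____1111[2]1   read 2 → write 2, move left, go to P
P | ____111[1]21   read 1 → write 2, move left, go to R
R | ____11[1]221   read 1 → write _, move left, go to R
R | ____1[1]_221   read 1 → write _, move left, go to R
R | ____[1]__221   read 1 → write _, move left, go to R
R | ___[_]___221   read _ → write 1, move left, go to P
P | __[_]1___221   read _ → write _, move left, go to T
T | _[_]_1___221   read _ → write 1, move right, go to T
T | _1[_]1___221   read _ → write 1, move right, go to T
T | _11[1]___221   read 1 → write _, move left, go to T
T | _1[1]____221   read 1 → write _, move left, go to T
T | _[1]_____221   read 1 → write _, move left, go to T
T | [_]______221   read _ → write 1, move right, go to T
T | 1[_]_____221
After 25 steps: state T, head at -7, tape 1______221.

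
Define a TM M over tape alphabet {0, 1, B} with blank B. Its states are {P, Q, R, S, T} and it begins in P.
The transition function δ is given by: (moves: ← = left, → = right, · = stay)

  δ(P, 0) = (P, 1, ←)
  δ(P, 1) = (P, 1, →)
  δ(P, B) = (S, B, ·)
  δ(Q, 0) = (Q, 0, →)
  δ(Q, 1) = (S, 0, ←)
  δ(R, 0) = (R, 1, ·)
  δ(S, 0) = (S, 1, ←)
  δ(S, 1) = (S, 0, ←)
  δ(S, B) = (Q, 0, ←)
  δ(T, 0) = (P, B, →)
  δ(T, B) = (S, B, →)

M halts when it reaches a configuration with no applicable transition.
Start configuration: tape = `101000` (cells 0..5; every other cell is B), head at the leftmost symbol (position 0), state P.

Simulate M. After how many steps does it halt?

state=P head=0 tape=BB[1]01000B   (P,1)→(P,1,→)
state=P head=1 tape=BB1[0]1000B   (P,0)→(P,1,←)
state=P head=0 tape=BB[1]11000B   (P,1)→(P,1,→)
state=P head=1 tape=BB1[1]1000B   (P,1)→(P,1,→)
state=P head=2 tape=BB11[1]000B   (P,1)→(P,1,→)
state=P head=3 tape=BB111[0]00B   (P,0)→(P,1,←)
state=P head=2 tape=BB11[1]100B   (P,1)→(P,1,→)
state=P head=3 tape=BB111[1]00B   (P,1)→(P,1,→)
state=P head=4 tape=BB1111[0]0B   (P,0)→(P,1,←)
state=P head=3 tape=BB111[1]10B   (P,1)→(P,1,→)
state=P head=4 tape=BB1111[1]0B   (P,1)→(P,1,→)
state=P head=5 tape=BB11111[0]B   (P,0)→(P,1,←)
state=P head=4 tape=BB1111[1]1B   (P,1)→(P,1,→)
state=P head=5 tape=BB11111[1]B   (P,1)→(P,1,→)
state=P head=6 tape=BB111111[B]   (P,B)→(S,B,·)
state=S head=6 tape=BB111111[B]   (S,B)→(Q,0,←)
state=Q head=5 tape=BB11111[1]0   (Q,1)→(S,0,←)
state=S head=4 tape=BB1111[1]00   (S,1)→(S,0,←)
state=S head=3 tape=BB111[1]000   (S,1)→(S,0,←)
state=S head=2 tape=BB11[1]0000   (S,1)→(S,0,←)
state=S head=1 tape=BB1[1]00000   (S,1)→(S,0,←)
state=S head=0 tape=BB[1]000000   (S,1)→(S,0,←)
state=S head=-1 tape=B[B]0000000   (S,B)→(Q,0,←)
state=Q head=-2 tape=[B]00000000
M halts after 23 transitions.

23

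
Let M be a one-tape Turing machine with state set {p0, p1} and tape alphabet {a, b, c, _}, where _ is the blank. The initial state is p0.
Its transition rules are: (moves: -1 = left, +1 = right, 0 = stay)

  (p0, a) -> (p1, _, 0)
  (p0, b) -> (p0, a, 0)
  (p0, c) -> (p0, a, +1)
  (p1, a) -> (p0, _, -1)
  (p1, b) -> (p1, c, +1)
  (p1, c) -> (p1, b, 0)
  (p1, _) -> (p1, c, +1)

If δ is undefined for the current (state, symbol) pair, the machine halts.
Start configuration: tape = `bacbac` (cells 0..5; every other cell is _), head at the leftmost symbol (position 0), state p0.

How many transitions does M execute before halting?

state=p0 head=0 tape=[b]acbac   (p0,b)→(p0,a,0)
state=p0 head=0 tape=[a]acbac   (p0,a)→(p1,_,0)
state=p1 head=0 tape=[_]acbac   (p1,_)→(p1,c,+1)
state=p1 head=1 tape=c[a]cbac   (p1,a)→(p0,_,-1)
state=p0 head=0 tape=[c]_cbac   (p0,c)→(p0,a,+1)
state=p0 head=1 tape=a[_]cbac
M halts after 5 transitions.

5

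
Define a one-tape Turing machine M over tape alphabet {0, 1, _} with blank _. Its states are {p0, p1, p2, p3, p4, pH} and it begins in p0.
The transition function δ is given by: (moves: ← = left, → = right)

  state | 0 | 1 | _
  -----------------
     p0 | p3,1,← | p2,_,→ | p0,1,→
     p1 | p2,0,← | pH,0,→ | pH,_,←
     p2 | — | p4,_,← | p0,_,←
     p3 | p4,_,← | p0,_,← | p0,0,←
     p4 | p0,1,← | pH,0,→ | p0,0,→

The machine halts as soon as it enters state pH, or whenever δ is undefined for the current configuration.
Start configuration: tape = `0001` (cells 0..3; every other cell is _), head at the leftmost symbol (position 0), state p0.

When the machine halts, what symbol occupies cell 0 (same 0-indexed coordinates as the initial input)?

p0 | ___[0]001   read 0 → write 1, move ←, go to p3
p3 | __[_]1001   read _ → write 0, move ←, go to p0
p0 | _[_]01001   read _ → write 1, move →, go to p0
p0 | _1[0]1001   read 0 → write 1, move ←, go to p3
p3 | _[1]11001   read 1 → write _, move ←, go to p0
p0 | [_]_11001   read _ → write 1, move →, go to p0
p0 | 1[_]11001   read _ → write 1, move →, go to p0
p0 | 11[1]1001   read 1 → write _, move →, go to p2
p2 | 11_[1]001   read 1 → write _, move ←, go to p4
p4 | 11[_]_001   read _ → write 0, move →, go to p0
p0 | 110[_]001   read _ → write 1, move →, go to p0
p0 | 1101[0]01   read 0 → write 1, move ←, go to p3
p3 | 110[1]101   read 1 → write _, move ←, go to p0
p0 | 11[0]_101   read 0 → write 1, move ←, go to p3
p3 | 1[1]1_101   read 1 → write _, move ←, go to p0
p0 | [1]_1_101   read 1 → write _, move →, go to p2
p2 | _[_]1_101   read _ → write _, move ←, go to p0
p0 | [_]_1_101   read _ → write 1, move →, go to p0
p0 | 1[_]1_101   read _ → write 1, move →, go to p0
p0 | 11[1]_101   read 1 → write _, move →, go to p2
p2 | 11_[_]101   read _ → write _, move ←, go to p0
p0 | 11[_]_101   read _ → write 1, move →, go to p0
p0 | 111[_]101   read _ → write 1, move →, go to p0
p0 | 1111[1]01   read 1 → write _, move →, go to p2
p2 | 1111_[0]1
Cell 0 holds 1 when M halts.

1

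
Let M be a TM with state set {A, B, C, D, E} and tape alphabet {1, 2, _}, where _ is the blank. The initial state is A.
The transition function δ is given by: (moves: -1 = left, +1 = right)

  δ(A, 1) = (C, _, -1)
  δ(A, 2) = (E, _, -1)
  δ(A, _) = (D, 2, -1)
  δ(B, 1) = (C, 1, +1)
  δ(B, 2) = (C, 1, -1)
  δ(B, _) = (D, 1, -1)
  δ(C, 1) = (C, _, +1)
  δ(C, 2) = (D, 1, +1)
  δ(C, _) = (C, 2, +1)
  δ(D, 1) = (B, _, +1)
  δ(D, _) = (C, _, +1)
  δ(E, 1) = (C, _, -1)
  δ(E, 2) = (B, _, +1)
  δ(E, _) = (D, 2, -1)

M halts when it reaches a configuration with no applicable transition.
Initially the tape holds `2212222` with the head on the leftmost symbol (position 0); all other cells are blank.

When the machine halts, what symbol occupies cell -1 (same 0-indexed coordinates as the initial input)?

state=A head=0 tape=__[2]212222   (A,2)→(E,_,-1)
state=E head=-1 tape=_[_]_212222   (E,_)→(D,2,-1)
state=D head=-2 tape=[_]2_212222   (D,_)→(C,_,+1)
state=C head=-1 tape=_[2]_212222   (C,2)→(D,1,+1)
state=D head=0 tape=_1[_]212222   (D,_)→(C,_,+1)
state=C head=1 tape=_1_[2]12222   (C,2)→(D,1,+1)
state=D head=2 tape=_1_1[1]2222   (D,1)→(B,_,+1)
state=B head=3 tape=_1_1_[2]222   (B,2)→(C,1,-1)
state=C head=2 tape=_1_1[_]1222   (C,_)→(C,2,+1)
state=C head=3 tape=_1_12[1]222   (C,1)→(C,_,+1)
state=C head=4 tape=_1_12_[2]22   (C,2)→(D,1,+1)
state=D head=5 tape=_1_12_1[2]2
Cell -1 holds 1 when M halts.

1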